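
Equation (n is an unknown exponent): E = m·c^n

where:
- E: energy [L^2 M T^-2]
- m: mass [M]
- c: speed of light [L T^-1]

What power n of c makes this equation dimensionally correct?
n = 2

E has dimensions [L^2 M T^-2]; c has dimensions [L T^-1].
The rest of the RHS has dimensions [M], so c^n must supply [L^2 T^-2].
With n = 2: m·c^2 has dimensions [L^2 M T^-2], matching the LHS ✓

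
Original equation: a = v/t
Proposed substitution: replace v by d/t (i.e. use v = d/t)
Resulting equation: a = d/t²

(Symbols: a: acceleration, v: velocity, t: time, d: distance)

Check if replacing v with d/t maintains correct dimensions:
Yes

[v] = [L T^-1] and [d/t] = [L T^-1]. These match, so the substitution replaces a quantity by one of the same dimensions and the result a = d/t² has LHS [L T^-2] vs RHS [L T^-2] — still consistent.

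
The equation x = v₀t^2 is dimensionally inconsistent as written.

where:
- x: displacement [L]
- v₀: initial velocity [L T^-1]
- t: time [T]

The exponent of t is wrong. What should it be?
The exponent of t should be 1: x = v₀t

The LHS x has dimensions [L]; t has dimensions [T].
As written, the RHS v₀t^2 (exponent 2 on t) has dimensions [L T], which does not match.
With exponent 1, the RHS v₀t has dimensions [L], matching the LHS.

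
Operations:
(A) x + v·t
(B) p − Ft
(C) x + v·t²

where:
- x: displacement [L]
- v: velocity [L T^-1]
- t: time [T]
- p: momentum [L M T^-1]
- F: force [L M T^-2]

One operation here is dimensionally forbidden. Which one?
(C) x + v·t²

(A) x + v·t: x [L] and v·t [L] — same dimensions ✓
(B) p − Ft: p [L M T^-1] and Ft [L M T^-1] — same dimensions ✓
(C) x + v·t²: x [L] and v·t² [L T] — different dimensions cannot be added/subtracted ✗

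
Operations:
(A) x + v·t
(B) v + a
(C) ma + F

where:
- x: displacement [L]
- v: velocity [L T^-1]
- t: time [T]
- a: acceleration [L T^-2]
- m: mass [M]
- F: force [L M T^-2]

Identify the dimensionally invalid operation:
(B) v + a

(A) x + v·t: x [L] and v·t [L] — same dimensions ✓
(B) v + a: v [L T^-1] and a [L T^-2] — different dimensions cannot be added/subtracted ✗
(C) ma + F: ma [L M T^-2] and F [L M T^-2] — same dimensions ✓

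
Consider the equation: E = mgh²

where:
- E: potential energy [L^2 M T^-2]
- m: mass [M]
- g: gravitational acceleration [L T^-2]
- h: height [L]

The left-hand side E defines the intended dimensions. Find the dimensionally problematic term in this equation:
The right-hand side term mgh²

E has dimensions [L^2 M T^-2], but mgh² has dimensions [L^3 M T^-2], so the term mgh² is dimensionally wrong for E.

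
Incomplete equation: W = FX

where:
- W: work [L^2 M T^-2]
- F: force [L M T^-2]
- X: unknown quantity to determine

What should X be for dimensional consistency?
X = d (distance), dimensions [L]

W has dimensions [L^2 M T^-2]; the rest of the RHS (F) has dimensions [L M T^-2].
So X must have dimensions [L] — X = d (distance).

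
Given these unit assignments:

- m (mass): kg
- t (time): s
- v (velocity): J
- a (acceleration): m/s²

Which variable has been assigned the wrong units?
v

The variable v (velocity) should have units m/s, not J.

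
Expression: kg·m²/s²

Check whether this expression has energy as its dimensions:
Yes

The expression kg·m²/s² has dimensions [L^2 M T^-2], which is exactly energy [L^2 M T^-2].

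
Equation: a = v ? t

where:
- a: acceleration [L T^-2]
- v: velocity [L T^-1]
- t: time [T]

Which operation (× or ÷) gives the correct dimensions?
division (÷): a = v ÷ t

a [L T^-2]; v [L T^-1]; t [T].
v × t → [L] ✗
v ÷ t → [L T^-2] ✓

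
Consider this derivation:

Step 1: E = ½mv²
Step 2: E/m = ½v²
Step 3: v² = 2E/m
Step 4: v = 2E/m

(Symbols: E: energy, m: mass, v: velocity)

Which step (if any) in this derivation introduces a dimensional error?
Step 4

Step 1: E = ½mv² → LHS [L^2 M T^-2], RHS [L^2 M T^-2] ✓
Step 2: E/m = ½v² → LHS [L^2 T^-2], RHS [L^2 T^-2] ✓
Step 3: v² = 2E/m → LHS [L^2 T^-2], RHS [L^2 T^-2] ✓
Step 4: v = 2E/m → LHS [L T^-1], RHS [L^2 T^-2] ✗

The first dimensional inconsistency appears in step 4: v = 2E/m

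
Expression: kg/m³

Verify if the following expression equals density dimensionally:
Yes

The expression kg/m³ has dimensions [L^-3 M], which is exactly density [L^-3 M].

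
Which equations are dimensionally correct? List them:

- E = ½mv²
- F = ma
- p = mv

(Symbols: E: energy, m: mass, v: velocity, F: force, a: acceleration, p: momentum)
Dimensionally correct: E = ½mv², F = ma, p = mv
Dimensionally incorrect: none
Ordered (correct first, then incorrect): E = ½mv², F = ma, p = mv

- E = ½mv²: LHS [L^2 M T^-2], RHS [L^2 M T^-2] → correct ✓
- F = ma: LHS [L M T^-2], RHS [L M T^-2] → correct ✓
- p = mv: LHS [L M T^-1], RHS [L M T^-1] → correct ✓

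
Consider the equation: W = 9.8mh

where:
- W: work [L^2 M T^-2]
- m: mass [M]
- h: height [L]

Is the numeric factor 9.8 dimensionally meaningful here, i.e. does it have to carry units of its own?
Yes

W has dimensions [L^2 M T^-2], while mh alone has dimensions [L M]. For the equation to balance, the factor 9.8 must carry dimensions [L T^-2] — it is a dimensional constant (a numerical value of a physical quantity with its units suppressed), not a pure number.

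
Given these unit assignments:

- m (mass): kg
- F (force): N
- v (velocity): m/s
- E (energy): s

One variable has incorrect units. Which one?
E

The variable E (energy) should have units J, not s.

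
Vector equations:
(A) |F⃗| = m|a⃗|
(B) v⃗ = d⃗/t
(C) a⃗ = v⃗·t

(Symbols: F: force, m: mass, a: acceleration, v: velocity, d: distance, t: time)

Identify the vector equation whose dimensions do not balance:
(C) a⃗ = v⃗·t

(A) |F⃗| = m|a⃗|: LHS [L M T^-2], RHS [L M T^-2] ✓ — magnitudes of vectors are scalars
(B) v⃗ = d⃗/t: LHS [L T^-1], RHS [L T^-1] ✓ — displacement (vector) divided by time (scalar)
(C) a⃗ = v⃗·t: LHS [L T^-2], RHS [L] ✗ — acceleration is velocity per time; should be v⃗/t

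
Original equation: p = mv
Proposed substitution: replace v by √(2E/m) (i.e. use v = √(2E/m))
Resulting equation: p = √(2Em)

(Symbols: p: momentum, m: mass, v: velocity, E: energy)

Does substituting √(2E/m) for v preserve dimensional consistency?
Yes

[v] = [L T^-1] and [√(2E/m)] = [L T^-1]. These match, so the substitution replaces a quantity by one of the same dimensions and the result p = √(2Em) has LHS [L M T^-1] vs RHS [L M T^-1] — still consistent.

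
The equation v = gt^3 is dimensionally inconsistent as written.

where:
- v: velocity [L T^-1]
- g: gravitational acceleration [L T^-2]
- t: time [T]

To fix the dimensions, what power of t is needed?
The exponent of t should be 1: v = gt

The LHS v has dimensions [L T^-1]; t has dimensions [T].
As written, the RHS gt^3 (exponent 3 on t) has dimensions [L T], which does not match.
With exponent 1, the RHS gt has dimensions [L T^-1], matching the LHS.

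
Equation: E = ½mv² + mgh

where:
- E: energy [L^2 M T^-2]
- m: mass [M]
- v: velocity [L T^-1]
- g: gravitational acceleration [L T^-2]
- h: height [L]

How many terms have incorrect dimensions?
0

LHS E: [L^2 M T^-2]
- ½mv²: [L^2 M T^-2] ✓
- mgh: [L^2 M T^-2] ✓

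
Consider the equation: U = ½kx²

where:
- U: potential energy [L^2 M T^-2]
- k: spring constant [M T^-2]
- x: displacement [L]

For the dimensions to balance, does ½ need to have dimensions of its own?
No

U has dimensions [L^2 M T^-2] and kx² already has dimensions [L^2 M T^-2], so the equation balances without ½ contributing any dimensions. ½ is a pure (dimensionless) number; changing or removing it would not affect dimensional consistency.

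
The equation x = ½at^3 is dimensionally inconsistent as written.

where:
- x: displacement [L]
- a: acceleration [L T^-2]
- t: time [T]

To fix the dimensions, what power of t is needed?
The exponent of t should be 2: x = ½at^2

The LHS x has dimensions [L]; t has dimensions [T].
As written, the RHS ½at^3 (exponent 3 on t) has dimensions [L T], which does not match.
With exponent 2, the RHS ½at^2 has dimensions [L], matching the LHS.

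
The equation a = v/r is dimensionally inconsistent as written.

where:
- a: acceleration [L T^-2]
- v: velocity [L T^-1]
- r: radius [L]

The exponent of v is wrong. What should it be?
The exponent of v should be 2: a = v^2/r

The LHS a has dimensions [L T^-2]; v has dimensions [L T^-1].
As written, the RHS v/r (exponent 1 on v) has dimensions [T^-1], which does not match.
With exponent 2, the RHS v^2/r has dimensions [L T^-2], matching the LHS.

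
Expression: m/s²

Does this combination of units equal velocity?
No

The expression m/s² has dimensions [L T^-2], but velocity has dimensions [L T^-1].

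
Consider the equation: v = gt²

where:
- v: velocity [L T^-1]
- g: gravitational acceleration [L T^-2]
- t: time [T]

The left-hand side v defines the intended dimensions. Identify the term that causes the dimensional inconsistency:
The right-hand side term gt²

v has dimensions [L T^-1], but gt² has dimensions [L], so the term gt² is dimensionally wrong for v.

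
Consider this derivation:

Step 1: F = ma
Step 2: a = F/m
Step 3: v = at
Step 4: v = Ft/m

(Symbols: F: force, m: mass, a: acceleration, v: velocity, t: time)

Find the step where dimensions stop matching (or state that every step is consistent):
No step introduces an error — all steps are dimensionally consistent.

Step 1: F = ma → LHS [L M T^-2], RHS [L M T^-2] ✓
Step 2: a = F/m → LHS [L T^-2], RHS [L T^-2] ✓
Step 3: v = at → LHS [L T^-1], RHS [L T^-1] ✓
Step 4: v = Ft/m → LHS [L T^-1], RHS [L T^-1] ✓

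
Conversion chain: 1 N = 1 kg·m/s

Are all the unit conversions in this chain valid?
The chain is incorrect (it contains an error).

Incorrect: Newton is kg·m/s², not kg·m/s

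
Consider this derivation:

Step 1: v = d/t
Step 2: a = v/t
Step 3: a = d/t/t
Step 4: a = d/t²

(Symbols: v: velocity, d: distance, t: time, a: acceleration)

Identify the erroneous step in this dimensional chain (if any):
No step introduces an error — all steps are dimensionally consistent.

Step 1: v = d/t → LHS [L T^-1], RHS [L T^-1] ✓
Step 2: a = v/t → LHS [L T^-2], RHS [L T^-2] ✓
Step 3: a = d/t/t → LHS [L T^-2], RHS [L T^-2] ✓
Step 4: a = d/t² → LHS [L T^-2], RHS [L T^-2] ✓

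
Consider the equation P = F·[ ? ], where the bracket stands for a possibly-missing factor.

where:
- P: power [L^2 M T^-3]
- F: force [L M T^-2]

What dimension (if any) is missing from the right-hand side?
[L T^-1] — velocity (e.g. v)

P has dimensions [L^2 M T^-3]; F has dimensions [L M T^-2].
The bracketed factor must supply [L^2 M T^-3] / [L M T^-2] = [L T^-1].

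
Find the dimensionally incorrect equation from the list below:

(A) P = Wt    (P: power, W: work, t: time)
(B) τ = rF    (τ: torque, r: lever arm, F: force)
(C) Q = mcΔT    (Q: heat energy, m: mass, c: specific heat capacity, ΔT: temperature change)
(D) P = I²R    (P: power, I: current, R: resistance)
(A) P = Wt

The equation (A) P = Wt is dimensionally incorrect.

LHS (P): [L^2 M T^-3]
RHS (Wt): [L^2 M T^-1] ✗

The dimensions do not match. The other three equations balance.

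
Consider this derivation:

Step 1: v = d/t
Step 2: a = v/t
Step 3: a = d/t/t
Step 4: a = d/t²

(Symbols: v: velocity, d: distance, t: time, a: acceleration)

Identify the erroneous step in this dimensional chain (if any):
No step introduces an error — all steps are dimensionally consistent.

Step 1: v = d/t → LHS [L T^-1], RHS [L T^-1] ✓
Step 2: a = v/t → LHS [L T^-2], RHS [L T^-2] ✓
Step 3: a = d/t/t → LHS [L T^-2], RHS [L T^-2] ✓
Step 4: a = d/t² → LHS [L T^-2], RHS [L T^-2] ✓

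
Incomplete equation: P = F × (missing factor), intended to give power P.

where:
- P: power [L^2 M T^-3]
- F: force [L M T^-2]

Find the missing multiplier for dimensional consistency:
v (velocity), dimensions [L T^-1]

P has dimensions [L^2 M T^-3] and F has dimensions [L M T^-2].
The missing factor must have dimensions [L^2 M T^-3] / [L M T^-2] = [L T^-1], i.e. velocity (v).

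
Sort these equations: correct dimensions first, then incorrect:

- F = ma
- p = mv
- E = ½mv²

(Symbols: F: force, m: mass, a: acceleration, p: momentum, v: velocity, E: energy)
Dimensionally correct: F = ma, p = mv, E = ½mv²
Dimensionally incorrect: none
Ordered (correct first, then incorrect): F = ma, p = mv, E = ½mv²

- F = ma: LHS [L M T^-2], RHS [L M T^-2] → correct ✓
- p = mv: LHS [L M T^-1], RHS [L M T^-1] → correct ✓
- E = ½mv²: LHS [L^2 M T^-2], RHS [L^2 M T^-2] → correct ✓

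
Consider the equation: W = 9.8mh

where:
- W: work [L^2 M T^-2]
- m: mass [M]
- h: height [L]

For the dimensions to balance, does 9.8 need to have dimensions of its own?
Yes

W has dimensions [L^2 M T^-2], while mh alone has dimensions [L M]. For the equation to balance, the factor 9.8 must carry dimensions [L T^-2] — it is a dimensional constant (a numerical value of a physical quantity with its units suppressed), not a pure number.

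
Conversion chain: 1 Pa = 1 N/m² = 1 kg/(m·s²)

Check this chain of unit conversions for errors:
The chain is correct (no errors).

Correct: Pascal is Newton per square meter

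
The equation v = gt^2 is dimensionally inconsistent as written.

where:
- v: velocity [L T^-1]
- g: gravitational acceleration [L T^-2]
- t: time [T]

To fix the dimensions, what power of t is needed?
The exponent of t should be 1: v = gt

The LHS v has dimensions [L T^-1]; t has dimensions [T].
As written, the RHS gt^2 (exponent 2 on t) has dimensions [L], which does not match.
With exponent 1, the RHS gt has dimensions [L T^-1], matching the LHS.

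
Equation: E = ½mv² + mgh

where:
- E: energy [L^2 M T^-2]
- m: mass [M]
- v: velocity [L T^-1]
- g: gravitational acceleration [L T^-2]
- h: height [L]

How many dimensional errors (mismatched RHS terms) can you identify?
0

LHS E: [L^2 M T^-2]
- ½mv²: [L^2 M T^-2] ✓
- mgh: [L^2 M T^-2] ✓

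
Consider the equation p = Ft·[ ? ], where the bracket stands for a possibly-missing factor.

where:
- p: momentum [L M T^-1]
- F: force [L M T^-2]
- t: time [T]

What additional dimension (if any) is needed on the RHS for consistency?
Nothing is missing — the bracketed factor must be dimensionless.

p has dimensions [L M T^-1] and Ft already has dimensions [L M T^-1], so p = Ft is dimensionally complete.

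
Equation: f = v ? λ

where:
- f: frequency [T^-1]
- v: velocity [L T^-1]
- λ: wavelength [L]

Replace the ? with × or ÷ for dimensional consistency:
division (÷): f = v ÷ λ

f [T^-1]; v [L T^-1]; λ [L].
v × λ → [L^2 T^-1] ✗
v ÷ λ → [T^-1] ✓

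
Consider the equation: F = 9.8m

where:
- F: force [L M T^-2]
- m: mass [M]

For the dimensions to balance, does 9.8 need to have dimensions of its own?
Yes

F has dimensions [L M T^-2], while m alone has dimensions [M]. For the equation to balance, the factor 9.8 must carry dimensions [L T^-2] — it is a dimensional constant (a numerical value of a physical quantity with its units suppressed), not a pure number.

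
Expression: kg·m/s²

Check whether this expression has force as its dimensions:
Yes

The expression kg·m/s² has dimensions [L M T^-2], which is exactly force [L M T^-2].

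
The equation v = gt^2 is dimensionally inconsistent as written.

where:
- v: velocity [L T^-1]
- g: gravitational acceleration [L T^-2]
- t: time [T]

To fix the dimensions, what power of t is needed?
The exponent of t should be 1: v = gt

The LHS v has dimensions [L T^-1]; t has dimensions [T].
As written, the RHS gt^2 (exponent 2 on t) has dimensions [L], which does not match.
With exponent 1, the RHS gt has dimensions [L T^-1], matching the LHS.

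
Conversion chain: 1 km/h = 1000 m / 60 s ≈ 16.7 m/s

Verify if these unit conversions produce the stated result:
The chain is incorrect (it contains an error).

Incorrect: 1 h = 3600 s, not 60 s (1 km/h ≈ 0.278 m/s)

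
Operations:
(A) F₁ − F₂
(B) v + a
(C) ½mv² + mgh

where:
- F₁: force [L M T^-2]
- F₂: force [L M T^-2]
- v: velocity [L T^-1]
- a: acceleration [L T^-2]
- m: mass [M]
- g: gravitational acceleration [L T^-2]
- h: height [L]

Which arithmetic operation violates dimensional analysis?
(B) v + a

(A) F₁ − F₂: F₁ [L M T^-2] and F₂ [L M T^-2] — same dimensions ✓
(B) v + a: v [L T^-1] and a [L T^-2] — different dimensions cannot be added/subtracted ✗
(C) ½mv² + mgh: ½mv² [L^2 M T^-2] and mgh [L^2 M T^-2] — same dimensions ✓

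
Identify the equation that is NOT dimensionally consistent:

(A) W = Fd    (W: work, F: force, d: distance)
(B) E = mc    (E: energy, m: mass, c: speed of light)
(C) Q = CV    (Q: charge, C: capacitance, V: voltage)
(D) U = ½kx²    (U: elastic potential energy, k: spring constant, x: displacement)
(B) E = mc

The equation (B) E = mc is dimensionally incorrect.

LHS (E): [L^2 M T^-2]
RHS (mc): [L M T^-1] ✗

The dimensions do not match. The other three equations balance.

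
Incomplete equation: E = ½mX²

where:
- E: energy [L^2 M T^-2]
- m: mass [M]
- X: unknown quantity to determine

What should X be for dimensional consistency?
X = v (velocity), dimensions [L T^-1]

E has dimensions [L^2 M T^-2]; the rest of the RHS (½m) has dimensions [M].
So X² must have dimensions [L^2 T^-2], i.e. X has dimensions [L T^-1] — X = v (velocity).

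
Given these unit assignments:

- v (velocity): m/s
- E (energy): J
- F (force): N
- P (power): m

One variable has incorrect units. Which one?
P

The variable P (power) should have units W, not m.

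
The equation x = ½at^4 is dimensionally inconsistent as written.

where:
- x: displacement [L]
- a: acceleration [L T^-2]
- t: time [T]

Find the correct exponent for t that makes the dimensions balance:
The exponent of t should be 2: x = ½at^2

The LHS x has dimensions [L]; t has dimensions [T].
As written, the RHS ½at^4 (exponent 4 on t) has dimensions [L T^2], which does not match.
With exponent 2, the RHS ½at^2 has dimensions [L], matching the LHS.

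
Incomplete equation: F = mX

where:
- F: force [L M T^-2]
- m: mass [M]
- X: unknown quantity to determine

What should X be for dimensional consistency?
X = a (acceleration), dimensions [L T^-2]

F has dimensions [L M T^-2]; the rest of the RHS (m) has dimensions [M].
So X must have dimensions [L T^-2] — X = a (acceleration).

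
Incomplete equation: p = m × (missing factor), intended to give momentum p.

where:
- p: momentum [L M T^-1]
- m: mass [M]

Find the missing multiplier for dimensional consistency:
v (velocity), dimensions [L T^-1]

p has dimensions [L M T^-1] and m has dimensions [M].
The missing factor must have dimensions [L M T^-1] / [M] = [L T^-1], i.e. velocity (v).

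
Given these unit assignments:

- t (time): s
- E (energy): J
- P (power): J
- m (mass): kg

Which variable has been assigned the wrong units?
P

The variable P (power) should have units W, not J.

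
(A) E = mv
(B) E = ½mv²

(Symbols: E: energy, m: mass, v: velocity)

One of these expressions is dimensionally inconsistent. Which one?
(A)

(A) E = mv: LHS [L^2 M T^-2], RHS [L M T^-1] ✗
(B) E = ½mv²: LHS [L^2 M T^-2], RHS [L^2 M T^-2] ✓

Expression (A) E = mv is dimensionally incorrect.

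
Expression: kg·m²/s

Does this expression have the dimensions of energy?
No

The expression kg·m²/s has dimensions [L^2 M T^-1], but energy has dimensions [L^2 M T^-2].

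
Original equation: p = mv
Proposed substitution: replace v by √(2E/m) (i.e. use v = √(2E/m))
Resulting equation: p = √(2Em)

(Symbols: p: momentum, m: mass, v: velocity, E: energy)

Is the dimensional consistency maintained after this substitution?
Yes

[v] = [L T^-1] and [√(2E/m)] = [L T^-1]. These match, so the substitution replaces a quantity by one of the same dimensions and the result p = √(2Em) has LHS [L M T^-1] vs RHS [L M T^-1] — still consistent.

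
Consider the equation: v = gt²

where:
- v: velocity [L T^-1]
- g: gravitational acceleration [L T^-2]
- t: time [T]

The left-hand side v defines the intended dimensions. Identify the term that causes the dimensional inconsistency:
The right-hand side term gt²

v has dimensions [L T^-1], but gt² has dimensions [L], so the term gt² is dimensionally wrong for v.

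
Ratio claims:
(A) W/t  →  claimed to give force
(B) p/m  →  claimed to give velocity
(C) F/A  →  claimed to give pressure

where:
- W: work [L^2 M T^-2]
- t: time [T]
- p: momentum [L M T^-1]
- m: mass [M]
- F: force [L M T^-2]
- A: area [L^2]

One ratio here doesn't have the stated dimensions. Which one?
(A) W/t does not give force

(A) W/t: [L^2 M T^-3] ≠ force [L M T^-2] ✗
(B) p/m: [L T^-1] = velocity [L T^-1] ✓
(C) F/A: [L^-1 M T^-2] = pressure [L^-1 M T^-2] ✓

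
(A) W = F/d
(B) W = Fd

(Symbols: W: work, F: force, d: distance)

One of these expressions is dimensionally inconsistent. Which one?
(A)

(A) W = F/d: LHS [L^2 M T^-2], RHS [M T^-2] ✗
(B) W = Fd: LHS [L^2 M T^-2], RHS [L^2 M T^-2] ✓

Expression (A) W = F/d is dimensionally incorrect.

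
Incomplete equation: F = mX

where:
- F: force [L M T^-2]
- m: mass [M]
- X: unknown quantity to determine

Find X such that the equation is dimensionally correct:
X = a (acceleration), dimensions [L T^-2]

F has dimensions [L M T^-2]; the rest of the RHS (m) has dimensions [M].
So X must have dimensions [L T^-2] — X = a (acceleration).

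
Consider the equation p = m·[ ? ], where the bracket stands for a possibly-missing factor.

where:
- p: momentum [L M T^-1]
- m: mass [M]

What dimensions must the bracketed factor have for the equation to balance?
[L T^-1] — velocity (e.g. v)

p has dimensions [L M T^-1]; m has dimensions [M].
The bracketed factor must supply [L M T^-1] / [M] = [L T^-1].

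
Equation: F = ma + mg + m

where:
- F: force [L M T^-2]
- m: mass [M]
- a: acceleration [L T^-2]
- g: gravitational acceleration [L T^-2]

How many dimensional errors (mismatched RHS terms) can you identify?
1

LHS F: [L M T^-2]
- ma: [L M T^-2] ✓
- mg: [L M T^-2] ✓
- m: [M] ✗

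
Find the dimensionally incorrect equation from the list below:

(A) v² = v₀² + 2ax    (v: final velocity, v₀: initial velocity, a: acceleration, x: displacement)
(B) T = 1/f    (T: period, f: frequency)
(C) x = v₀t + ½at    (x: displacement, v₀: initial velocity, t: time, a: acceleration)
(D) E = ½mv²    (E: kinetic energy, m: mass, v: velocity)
(C) x = v₀t + ½at

The equation (C) x = v₀t + ½at is dimensionally incorrect.

LHS (x): [L]
RHS terms:
  - v₀t: [L] ✓
  - ½at: [L T^-1] ✗ (does not match LHS)

The dimensions do not match. The other three equations balance.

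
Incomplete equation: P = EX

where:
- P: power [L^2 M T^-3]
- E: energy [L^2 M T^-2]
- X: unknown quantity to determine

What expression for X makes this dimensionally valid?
X = f (inverse time / frequency (1/t)), dimensions [T^-1]

P has dimensions [L^2 M T^-3]; the rest of the RHS (E) has dimensions [L^2 M T^-2].
So X must have dimensions [T^-1] — X = f (inverse time / frequency (1/t)).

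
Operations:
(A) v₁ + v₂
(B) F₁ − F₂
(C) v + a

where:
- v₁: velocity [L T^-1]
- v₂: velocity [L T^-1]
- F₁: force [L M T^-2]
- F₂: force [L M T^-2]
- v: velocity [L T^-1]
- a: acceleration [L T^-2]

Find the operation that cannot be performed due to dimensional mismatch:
(C) v + a

(A) v₁ + v₂: v₁ [L T^-1] and v₂ [L T^-1] — same dimensions ✓
(B) F₁ − F₂: F₁ [L M T^-2] and F₂ [L M T^-2] — same dimensions ✓
(C) v + a: v [L T^-1] and a [L T^-2] — different dimensions cannot be added/subtracted ✗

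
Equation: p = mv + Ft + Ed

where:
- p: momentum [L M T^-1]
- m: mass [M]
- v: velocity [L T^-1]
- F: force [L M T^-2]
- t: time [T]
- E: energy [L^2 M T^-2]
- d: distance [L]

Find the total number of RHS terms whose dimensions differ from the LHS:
1

LHS p: [L M T^-1]
- mv: [L M T^-1] ✓
- Ft: [L M T^-1] ✓
- Ed: [L^3 M T^-2] ✗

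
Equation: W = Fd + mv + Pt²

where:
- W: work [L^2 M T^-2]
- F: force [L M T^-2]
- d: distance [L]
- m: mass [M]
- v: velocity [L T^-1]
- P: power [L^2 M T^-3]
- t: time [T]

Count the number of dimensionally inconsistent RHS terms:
2

LHS W: [L^2 M T^-2]
- Fd: [L^2 M T^-2] ✓
- mv: [L M T^-1] ✗
- Pt²: [L^2 M T^-1] ✗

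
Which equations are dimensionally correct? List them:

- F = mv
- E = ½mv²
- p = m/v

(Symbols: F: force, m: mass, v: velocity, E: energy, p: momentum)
Dimensionally correct: E = ½mv²
Dimensionally incorrect: F = mv, p = m/v
Ordered (correct first, then incorrect): E = ½mv², F = mv, p = m/v

- F = mv: LHS [L M T^-2], RHS [L M T^-1] → incorrect ✗
- E = ½mv²: LHS [L^2 M T^-2], RHS [L^2 M T^-2] → correct ✓
- p = m/v: LHS [L M T^-1], RHS [L^-1 M T] → incorrect ✗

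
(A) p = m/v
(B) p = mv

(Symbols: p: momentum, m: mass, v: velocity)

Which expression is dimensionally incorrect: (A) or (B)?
(A)

(A) p = m/v: LHS [L M T^-1], RHS [L^-1 M T] ✗
(B) p = mv: LHS [L M T^-1], RHS [L M T^-1] ✓

Expression (A) p = m/v is dimensionally incorrect.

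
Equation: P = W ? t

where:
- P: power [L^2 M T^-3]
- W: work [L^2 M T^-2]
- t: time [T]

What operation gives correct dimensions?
division (÷): P = W ÷ t

P [L^2 M T^-3]; W [L^2 M T^-2]; t [T].
W × t → [L^2 M T^-1] ✗
W ÷ t → [L^2 M T^-3] ✓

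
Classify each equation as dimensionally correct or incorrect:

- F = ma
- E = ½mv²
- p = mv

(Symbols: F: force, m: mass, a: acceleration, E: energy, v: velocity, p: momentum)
Dimensionally correct: F = ma, E = ½mv², p = mv
Dimensionally incorrect: none
Ordered (correct first, then incorrect): F = ma, E = ½mv², p = mv

- F = ma: LHS [L M T^-2], RHS [L M T^-2] → correct ✓
- E = ½mv²: LHS [L^2 M T^-2], RHS [L^2 M T^-2] → correct ✓
- p = mv: LHS [L M T^-1], RHS [L M T^-1] → correct ✓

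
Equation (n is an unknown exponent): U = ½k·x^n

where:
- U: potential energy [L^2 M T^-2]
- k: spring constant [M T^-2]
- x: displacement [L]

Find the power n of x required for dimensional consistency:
n = 2

U has dimensions [L^2 M T^-2]; x has dimensions [L].
The rest of the RHS has dimensions [M T^-2], so x^n must supply [L^2].
With n = 2: ½k·x^2 has dimensions [L^2 M T^-2], matching the LHS ✓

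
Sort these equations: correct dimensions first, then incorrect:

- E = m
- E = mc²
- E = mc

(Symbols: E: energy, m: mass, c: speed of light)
Dimensionally correct: E = mc²
Dimensionally incorrect: E = m, E = mc
Ordered (correct first, then incorrect): E = mc², E = m, E = mc

- E = m: LHS [L^2 M T^-2], RHS [M] → incorrect ✗
- E = mc²: LHS [L^2 M T^-2], RHS [L^2 M T^-2] → correct ✓
- E = mc: LHS [L^2 M T^-2], RHS [L M T^-1] → incorrect ✗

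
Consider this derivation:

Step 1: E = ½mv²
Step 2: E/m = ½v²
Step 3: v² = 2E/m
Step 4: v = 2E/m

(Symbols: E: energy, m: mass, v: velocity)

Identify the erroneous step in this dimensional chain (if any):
Step 4

Step 1: E = ½mv² → LHS [L^2 M T^-2], RHS [L^2 M T^-2] ✓
Step 2: E/m = ½v² → LHS [L^2 T^-2], RHS [L^2 T^-2] ✓
Step 3: v² = 2E/m → LHS [L^2 T^-2], RHS [L^2 T^-2] ✓
Step 4: v = 2E/m → LHS [L T^-1], RHS [L^2 T^-2] ✗

The first dimensional inconsistency appears in step 4: v = 2E/m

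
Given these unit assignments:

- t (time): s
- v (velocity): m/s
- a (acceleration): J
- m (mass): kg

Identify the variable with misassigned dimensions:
a

The variable a (acceleration) should have units m/s², not J.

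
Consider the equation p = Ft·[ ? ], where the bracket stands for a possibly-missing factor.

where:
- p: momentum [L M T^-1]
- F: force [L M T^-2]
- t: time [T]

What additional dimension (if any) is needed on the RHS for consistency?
Nothing is missing — the bracketed factor must be dimensionless.

p has dimensions [L M T^-1] and Ft already has dimensions [L M T^-1], so p = Ft is dimensionally complete.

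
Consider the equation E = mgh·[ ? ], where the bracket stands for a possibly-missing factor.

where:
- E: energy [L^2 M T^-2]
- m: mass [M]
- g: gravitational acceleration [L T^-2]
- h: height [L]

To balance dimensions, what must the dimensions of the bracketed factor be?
Nothing is missing — the bracketed factor must be dimensionless.

E has dimensions [L^2 M T^-2] and mgh already has dimensions [L^2 M T^-2], so E = mgh is dimensionally complete.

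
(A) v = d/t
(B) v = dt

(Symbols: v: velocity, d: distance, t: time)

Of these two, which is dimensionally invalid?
(B)

(A) v = d/t: LHS [L T^-1], RHS [L T^-1] ✓
(B) v = dt: LHS [L T^-1], RHS [L T] ✗

Expression (B) v = dt is dimensionally incorrect.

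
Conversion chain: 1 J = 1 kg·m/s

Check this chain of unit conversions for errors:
The chain is incorrect (it contains an error).

Incorrect: Joule is kg·m²/s², not kg·m/s (that is momentum)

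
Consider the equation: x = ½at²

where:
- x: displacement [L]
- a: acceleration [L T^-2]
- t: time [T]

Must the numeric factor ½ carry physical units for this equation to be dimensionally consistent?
No

x has dimensions [L] and at² already has dimensions [L], so the equation balances without ½ contributing any dimensions. ½ is a pure (dimensionless) number; changing or removing it would not affect dimensional consistency.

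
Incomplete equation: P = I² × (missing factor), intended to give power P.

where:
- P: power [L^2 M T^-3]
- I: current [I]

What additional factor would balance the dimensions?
R (resistance), dimensions [I^-2 L^2 M T^-3]

P has dimensions [L^2 M T^-3] and I² has dimensions [I^2].
The missing factor must have dimensions [L^2 M T^-3] / [I^2] = [I^-2 L^2 M T^-3], i.e. resistance (R).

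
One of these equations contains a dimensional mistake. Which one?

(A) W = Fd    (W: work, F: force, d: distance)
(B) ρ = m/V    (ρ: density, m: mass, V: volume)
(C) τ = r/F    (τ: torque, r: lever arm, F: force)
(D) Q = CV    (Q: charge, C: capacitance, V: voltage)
(C) τ = r/F

The equation (C) τ = r/F is dimensionally incorrect.

LHS (τ): [L^2 M T^-2]
RHS (r/F): [M^-1 T^2] ✗

The dimensions do not match. The other three equations balance.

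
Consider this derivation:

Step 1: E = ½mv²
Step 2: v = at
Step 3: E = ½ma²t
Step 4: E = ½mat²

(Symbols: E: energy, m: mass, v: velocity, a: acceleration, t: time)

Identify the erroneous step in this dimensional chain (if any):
Step 3

Step 1: E = ½mv² → LHS [L^2 M T^-2], RHS [L^2 M T^-2] ✓
Step 2: v = at → LHS [L T^-1], RHS [L T^-1] ✓
Step 3: E = ½ma²t → LHS [L^2 M T^-2], RHS [L^2 M T^-3] ✗

The first dimensional inconsistency appears in step 3: E = ½ma²t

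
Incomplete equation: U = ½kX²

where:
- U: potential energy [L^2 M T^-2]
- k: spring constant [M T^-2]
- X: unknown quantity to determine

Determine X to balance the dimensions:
X = x (displacement), dimensions [L]

U has dimensions [L^2 M T^-2]; the rest of the RHS (½k) has dimensions [M T^-2].
So X² must have dimensions [L^2], i.e. X has dimensions [L] — X = x (displacement).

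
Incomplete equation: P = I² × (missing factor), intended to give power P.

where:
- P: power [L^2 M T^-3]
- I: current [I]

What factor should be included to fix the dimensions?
R (resistance), dimensions [I^-2 L^2 M T^-3]

P has dimensions [L^2 M T^-3] and I² has dimensions [I^2].
The missing factor must have dimensions [L^2 M T^-3] / [I^2] = [I^-2 L^2 M T^-3], i.e. resistance (R).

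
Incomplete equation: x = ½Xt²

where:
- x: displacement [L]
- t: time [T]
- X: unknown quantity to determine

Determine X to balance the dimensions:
X = a (acceleration), dimensions [L T^-2]

x has dimensions [L]; the rest of the RHS (½ t²) has dimensions [T^2].
So X must have dimensions [L T^-2] — X = a (acceleration).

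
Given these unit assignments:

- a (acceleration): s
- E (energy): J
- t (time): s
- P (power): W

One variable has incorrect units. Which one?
a

The variable a (acceleration) should have units m/s², not s.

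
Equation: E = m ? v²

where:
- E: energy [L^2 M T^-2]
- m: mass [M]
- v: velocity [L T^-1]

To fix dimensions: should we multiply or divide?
multiplication (×): E = m × v²

E [L^2 M T^-2]; m [M]; v² [L^2 T^-2].
m × v² → [L^2 M T^-2] ✓
m ÷ v² → [L^-2 M T^2] ✗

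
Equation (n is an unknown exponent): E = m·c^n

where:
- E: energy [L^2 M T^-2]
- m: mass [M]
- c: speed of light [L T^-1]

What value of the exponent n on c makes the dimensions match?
n = 2

E has dimensions [L^2 M T^-2]; c has dimensions [L T^-1].
The rest of the RHS has dimensions [M], so c^n must supply [L^2 T^-2].
With n = 2: m·c^2 has dimensions [L^2 M T^-2], matching the LHS ✓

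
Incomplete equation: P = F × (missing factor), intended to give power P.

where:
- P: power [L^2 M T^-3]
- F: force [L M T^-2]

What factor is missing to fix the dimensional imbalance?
v (velocity), dimensions [L T^-1]

P has dimensions [L^2 M T^-3] and F has dimensions [L M T^-2].
The missing factor must have dimensions [L^2 M T^-3] / [L M T^-2] = [L T^-1], i.e. velocity (v).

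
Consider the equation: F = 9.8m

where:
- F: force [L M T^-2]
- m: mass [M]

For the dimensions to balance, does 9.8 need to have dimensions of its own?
Yes

F has dimensions [L M T^-2], while m alone has dimensions [M]. For the equation to balance, the factor 9.8 must carry dimensions [L T^-2] — it is a dimensional constant (a numerical value of a physical quantity with its units suppressed), not a pure number.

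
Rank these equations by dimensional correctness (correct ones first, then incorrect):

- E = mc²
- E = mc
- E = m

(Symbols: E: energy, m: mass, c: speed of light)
Dimensionally correct: E = mc²
Dimensionally incorrect: E = mc, E = m
Ordered (correct first, then incorrect): E = mc², E = mc, E = m

- E = mc²: LHS [L^2 M T^-2], RHS [L^2 M T^-2] → correct ✓
- E = mc: LHS [L^2 M T^-2], RHS [L M T^-1] → incorrect ✗
- E = m: LHS [L^2 M T^-2], RHS [M] → incorrect ✗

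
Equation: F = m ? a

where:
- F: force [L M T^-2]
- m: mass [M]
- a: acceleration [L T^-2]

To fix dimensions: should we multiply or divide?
multiplication (×): F = m × a

F [L M T^-2]; m [M]; a [L T^-2].
m × a → [L M T^-2] ✓
m ÷ a → [L^-1 M T^2] ✗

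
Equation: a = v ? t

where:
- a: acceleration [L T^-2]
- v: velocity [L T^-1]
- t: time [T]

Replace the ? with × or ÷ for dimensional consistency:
division (÷): a = v ÷ t

a [L T^-2]; v [L T^-1]; t [T].
v × t → [L] ✗
v ÷ t → [L T^-2] ✓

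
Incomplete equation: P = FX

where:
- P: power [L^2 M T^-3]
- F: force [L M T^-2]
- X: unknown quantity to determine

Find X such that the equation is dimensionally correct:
X = v (velocity), dimensions [L T^-1]

P has dimensions [L^2 M T^-3]; the rest of the RHS (F) has dimensions [L M T^-2].
So X must have dimensions [L T^-1] — X = v (velocity).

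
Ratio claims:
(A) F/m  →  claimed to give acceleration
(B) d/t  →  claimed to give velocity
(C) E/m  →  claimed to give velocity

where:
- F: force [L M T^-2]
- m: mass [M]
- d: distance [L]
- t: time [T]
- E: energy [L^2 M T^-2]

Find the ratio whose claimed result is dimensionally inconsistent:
(C) E/m does not give velocity

(A) F/m: [L T^-2] = acceleration [L T^-2] ✓
(B) d/t: [L T^-1] = velocity [L T^-1] ✓
(C) E/m: [L^2 T^-2] ≠ velocity [L T^-1] ✗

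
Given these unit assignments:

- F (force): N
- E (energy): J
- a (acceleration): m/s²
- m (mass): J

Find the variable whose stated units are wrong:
m

The variable m (mass) should have units kg, not J.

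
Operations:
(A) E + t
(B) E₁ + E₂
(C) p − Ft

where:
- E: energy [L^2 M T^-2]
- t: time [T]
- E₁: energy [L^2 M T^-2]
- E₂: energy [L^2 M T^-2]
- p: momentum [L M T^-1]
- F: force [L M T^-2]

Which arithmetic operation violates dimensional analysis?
(A) E + t

(A) E + t: E [L^2 M T^-2] and t [T] — different dimensions cannot be added/subtracted ✗
(B) E₁ + E₂: E₁ [L^2 M T^-2] and E₂ [L^2 M T^-2] — same dimensions ✓
(C) p − Ft: p [L M T^-1] and Ft [L M T^-1] — same dimensions ✓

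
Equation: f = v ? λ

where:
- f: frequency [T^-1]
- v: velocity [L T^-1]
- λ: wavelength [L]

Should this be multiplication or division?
division (÷): f = v ÷ λ

f [T^-1]; v [L T^-1]; λ [L].
v × λ → [L^2 T^-1] ✗
v ÷ λ → [T^-1] ✓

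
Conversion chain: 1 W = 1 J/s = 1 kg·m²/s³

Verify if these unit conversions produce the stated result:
The chain is correct (no errors).

Correct: Watt is Joule per second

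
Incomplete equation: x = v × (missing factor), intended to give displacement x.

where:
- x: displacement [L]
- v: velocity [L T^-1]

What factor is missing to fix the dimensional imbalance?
t (time), dimensions [T]

x has dimensions [L] and v has dimensions [L T^-1].
The missing factor must have dimensions [L] / [L T^-1] = [T], i.e. time (t).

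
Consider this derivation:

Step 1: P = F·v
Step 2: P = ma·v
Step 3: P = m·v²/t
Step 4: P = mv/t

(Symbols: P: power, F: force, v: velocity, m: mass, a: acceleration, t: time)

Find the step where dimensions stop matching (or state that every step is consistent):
Step 4

Step 1: P = F·v → LHS [L^2 M T^-3], RHS [L^2 M T^-3] ✓
Step 2: P = ma·v → LHS [L^2 M T^-3], RHS [L^2 M T^-3] ✓
Step 3: P = m·v²/t → LHS [L^2 M T^-3], RHS [L^2 M T^-3] ✓
Step 4: P = mv/t → LHS [L^2 M T^-3], RHS [L M T^-2] ✗

The first dimensional inconsistency appears in step 4: P = mv/t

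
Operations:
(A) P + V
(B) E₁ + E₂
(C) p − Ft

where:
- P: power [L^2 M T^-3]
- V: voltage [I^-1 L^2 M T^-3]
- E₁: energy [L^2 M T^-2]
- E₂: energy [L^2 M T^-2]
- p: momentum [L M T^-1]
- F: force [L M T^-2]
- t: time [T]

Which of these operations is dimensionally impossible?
(A) P + V

(A) P + V: P [L^2 M T^-3] and V [I^-1 L^2 M T^-3] — different dimensions cannot be added/subtracted ✗
(B) E₁ + E₂: E₁ [L^2 M T^-2] and E₂ [L^2 M T^-2] — same dimensions ✓
(C) p − Ft: p [L M T^-1] and Ft [L M T^-1] — same dimensions ✓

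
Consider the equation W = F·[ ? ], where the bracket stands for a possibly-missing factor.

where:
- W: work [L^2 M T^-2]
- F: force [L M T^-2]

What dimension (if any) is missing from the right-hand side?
[L] — length (e.g. a distance d)

W has dimensions [L^2 M T^-2]; F has dimensions [L M T^-2].
The bracketed factor must supply [L^2 M T^-2] / [L M T^-2] = [L].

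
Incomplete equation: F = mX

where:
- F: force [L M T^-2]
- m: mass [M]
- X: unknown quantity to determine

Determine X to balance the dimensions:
X = a (acceleration), dimensions [L T^-2]

F has dimensions [L M T^-2]; the rest of the RHS (m) has dimensions [M].
So X must have dimensions [L T^-2] — X = a (acceleration).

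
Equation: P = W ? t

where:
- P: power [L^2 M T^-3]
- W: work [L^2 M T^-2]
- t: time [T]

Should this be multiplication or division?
division (÷): P = W ÷ t

P [L^2 M T^-3]; W [L^2 M T^-2]; t [T].
W × t → [L^2 M T^-1] ✗
W ÷ t → [L^2 M T^-3] ✓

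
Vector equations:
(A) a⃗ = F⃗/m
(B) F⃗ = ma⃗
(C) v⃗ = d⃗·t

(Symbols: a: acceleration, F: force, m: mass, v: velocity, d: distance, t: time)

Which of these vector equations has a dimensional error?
(C) v⃗ = d⃗·t

(A) a⃗ = F⃗/m: LHS [L T^-2], RHS [L T^-2] ✓ — force (vector) divided by mass (scalar)
(B) F⃗ = ma⃗: LHS [L M T^-2], RHS [L M T^-2] ✓ — Force and acceleration are vectors, mass is a scalar
(C) v⃗ = d⃗·t: LHS [L T^-1], RHS [L T] ✗ — velocity is displacement per time; should be d⃗/t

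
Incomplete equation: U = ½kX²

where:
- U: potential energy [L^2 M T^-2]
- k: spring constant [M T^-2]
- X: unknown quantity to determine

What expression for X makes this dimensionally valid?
X = x (displacement), dimensions [L]

U has dimensions [L^2 M T^-2]; the rest of the RHS (½k) has dimensions [M T^-2].
So X² must have dimensions [L^2], i.e. X has dimensions [L] — X = x (displacement).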